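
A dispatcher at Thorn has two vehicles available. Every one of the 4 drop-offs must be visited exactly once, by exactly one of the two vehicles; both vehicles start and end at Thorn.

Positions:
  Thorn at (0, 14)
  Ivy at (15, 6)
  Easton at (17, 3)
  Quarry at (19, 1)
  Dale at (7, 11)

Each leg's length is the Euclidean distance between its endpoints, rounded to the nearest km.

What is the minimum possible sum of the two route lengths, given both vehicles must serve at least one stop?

62 km — the smallest possible combined total.

Try each way of splitting the stops between the two vehicles (each non-empty) and, for each split, find the best tour for each vehicle:
  {Ivy} + {Easton, Quarry, Dale}: 34 + 47 = 81
  {Easton} + {Ivy, Quarry, Dale}: 40 + 46 = 86
  {Ivy, Easton} + {Quarry, Dale}: 41 + 47 = 88
  {Quarry} + {Ivy, Easton, Dale}: 46 + 41 = 87
  {Ivy, Quarry} + {Easton, Dale}: 46 + 41 = 87
  {Easton, Quarry} + {Ivy, Dale}: 46 + 34 = 80
  … (7 splits in total)
  {Ivy, Easton, Quarry} + {Dale}: 46 + 16 = 62  ← best
Best: vehicle 1 Thorn → Ivy → Quarry → Easton → Thorn = 46; vehicle 2 Thorn → Dale → Thorn = 16; combined 62.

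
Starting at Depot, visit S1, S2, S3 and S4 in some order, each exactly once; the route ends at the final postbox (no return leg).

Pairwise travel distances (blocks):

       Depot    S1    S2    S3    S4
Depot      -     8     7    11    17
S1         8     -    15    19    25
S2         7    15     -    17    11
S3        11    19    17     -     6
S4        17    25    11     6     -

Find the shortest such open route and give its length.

There are 4! = 24 possible orderings.
Depot - S1 - S2 - S3 - S4: 8+15+17+6 = 46
Depot - S1 - S2 - S4 - S3: 8+15+11+6 = 40
Depot - S1 - S3 - S2 - S4: 8+19+17+11 = 55
Depot - S1 - S3 - S4 - S2: 8+19+6+11 = 44
Depot - S1 - S4 - S2 - S3: 8+25+11+17 = 61
Depot - S1 - S4 - S3 - S2: 8+25+6+17 = 56
Depot - S2 - S1 - S3 - S4: 7+15+19+6 = 47
Depot - S2 - S1 - S4 - S3: 7+15+25+6 = 53
Depot - S2 - S3 - S1 - S4: 7+17+19+25 = 68
Depot - S2 - S3 - S4 - S1: 7+17+6+25 = 55
Depot - S2 - S4 - S1 - S3: 7+11+25+19 = 62
Depot - S2 - S4 - S3 - S1: 7+11+6+19 = 43
Depot - S3 - S1 - S2 - S4: 11+19+15+11 = 56
Depot - S3 - S1 - S4 - S2: 11+19+25+11 = 66
… (10 more)
The minimum is 40.
One shortest path: Depot → S1 → S2 → S4 → S3.

Minimum one-way distance = 40 blocks.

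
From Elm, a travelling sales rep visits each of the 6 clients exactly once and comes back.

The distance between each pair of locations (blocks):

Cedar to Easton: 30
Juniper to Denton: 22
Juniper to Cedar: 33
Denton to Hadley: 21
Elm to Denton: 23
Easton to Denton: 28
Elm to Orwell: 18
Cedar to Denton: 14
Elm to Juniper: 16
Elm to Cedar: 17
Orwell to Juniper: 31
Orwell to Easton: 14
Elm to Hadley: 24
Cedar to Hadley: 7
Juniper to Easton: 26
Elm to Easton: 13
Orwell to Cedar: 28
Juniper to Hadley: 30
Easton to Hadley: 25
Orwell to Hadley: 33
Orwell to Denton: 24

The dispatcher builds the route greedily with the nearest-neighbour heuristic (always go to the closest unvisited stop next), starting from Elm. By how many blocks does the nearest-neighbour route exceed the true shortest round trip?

Excess over optimum: 2 blocks.

Elm: Easton=13, Juniper=16, Cedar=17, Orwell=18, Denton=23, Hadley=24 ⇒ Easton
Easton: Orwell=14, Hadley=25, Juniper=26, Denton=28, Cedar=30 ⇒ Orwell
Orwell: Denton=24, Cedar=28, Juniper=31, Hadley=33 ⇒ Denton
Denton: Cedar=14, Hadley=21, Juniper=22 ⇒ Cedar
Cedar: Hadley=7, Juniper=33 ⇒ Hadley
Hadley: Juniper=30 ⇒ Juniper
NN route Elm → Easton → Orwell → Denton → Cedar → Hadley → Juniper → Elm costs 118.
Optimal: Elm → Orwell → Easton → Hadley → Cedar → Denton → Juniper → Elm costs 116 (by enumerating all 360 distinct tours).
Excess = 118 − 116 = 2.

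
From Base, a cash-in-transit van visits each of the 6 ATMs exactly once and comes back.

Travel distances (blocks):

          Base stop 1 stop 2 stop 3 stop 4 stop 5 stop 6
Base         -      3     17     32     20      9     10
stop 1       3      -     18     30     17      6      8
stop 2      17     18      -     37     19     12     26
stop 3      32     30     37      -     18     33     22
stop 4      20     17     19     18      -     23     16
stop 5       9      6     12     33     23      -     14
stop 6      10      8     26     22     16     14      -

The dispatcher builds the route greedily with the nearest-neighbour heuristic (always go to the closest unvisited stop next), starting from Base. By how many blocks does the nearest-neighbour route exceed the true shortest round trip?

20 blocks longer than the optimal tour.

From Base: stop 1=3, stop 5=9, stop 6=10, stop 2=17, stop 4=20, stop 3=32 → choose stop 1 (3).
From stop 1: stop 5=6, stop 6=8, stop 4=17, stop 2=18, stop 3=30 → choose stop 5 (6).
From stop 5: stop 2=12, stop 6=14, stop 4=23, stop 3=33 → choose stop 2 (12).
From stop 2: stop 4=19, stop 6=26, stop 3=37 → choose stop 4 (19).
From stop 4: stop 6=16, stop 3=18 → choose stop 6 (16).
From stop 6: stop 3=22 → choose stop 3 (22).
NN route Base → stop 1 → stop 5 → stop 2 → stop 4 → stop 6 → stop 3 → Base costs 110.
Optimal: Base → stop 1 → stop 5 → stop 2 → stop 4 → stop 3 → stop 6 → Base costs 90 (by enumerating all 360 distinct tours).
Excess = 110 − 90 = 20.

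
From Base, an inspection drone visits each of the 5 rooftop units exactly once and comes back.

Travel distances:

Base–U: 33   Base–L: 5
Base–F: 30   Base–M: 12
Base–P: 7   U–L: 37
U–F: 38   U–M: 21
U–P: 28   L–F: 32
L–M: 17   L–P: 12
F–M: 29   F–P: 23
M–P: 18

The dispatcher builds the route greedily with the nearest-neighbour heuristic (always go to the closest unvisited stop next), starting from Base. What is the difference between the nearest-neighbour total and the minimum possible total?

13 longer than the optimal tour.

From Base: L=5, P=7, M=12, F=30, U=33 → choose L (5).
From L: P=12, M=17, F=32, U=37 → choose P (12).
From P: M=18, F=23, U=28 → choose M (18).
From M: U=21, F=29 → choose U (21).
From U: F=38 → choose F (38).
NN route Base → L → P → M → U → F → Base costs 124.
Optimal: Base → L → M → U → F → P → Base costs 111 (by enumerating all 60 distinct tours).
Excess = 124 − 111 = 13.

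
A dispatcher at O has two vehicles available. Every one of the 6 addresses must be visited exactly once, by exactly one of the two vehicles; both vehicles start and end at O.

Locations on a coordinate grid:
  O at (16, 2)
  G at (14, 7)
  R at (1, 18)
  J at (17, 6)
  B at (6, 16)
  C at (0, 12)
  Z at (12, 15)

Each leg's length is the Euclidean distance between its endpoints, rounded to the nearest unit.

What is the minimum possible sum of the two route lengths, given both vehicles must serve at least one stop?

Check every non-empty split of the stops between the two vehicles; for each half take its own optimal tour:
  {G} + {R, J, B, C, Z}: 10 + 50 = 60
  {R} + {G, J, B, C, Z}: 44 + 47 = 91
  {G, R} + {J, B, C, Z}: 44 + 46 = 90
  {J} + {G, R, B, C, Z}: 8 + 49 = 57
  {G, J} + {R, B, C, Z}: 12 + 50 = 62
  {R, J} + {G, B, C, Z}: 46 + 45 = 91
  … (31 splits in total)
Best: vehicle 1 O → J → O = 8; vehicle 2 O → G → Z → B → R → C → O = 49; combined 57.

Minimum combined distance: 57.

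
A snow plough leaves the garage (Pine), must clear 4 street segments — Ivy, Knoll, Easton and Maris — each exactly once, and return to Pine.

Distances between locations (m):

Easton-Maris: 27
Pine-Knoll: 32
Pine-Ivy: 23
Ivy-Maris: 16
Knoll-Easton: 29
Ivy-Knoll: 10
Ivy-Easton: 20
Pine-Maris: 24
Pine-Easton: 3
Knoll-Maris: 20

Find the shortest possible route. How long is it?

77 m — the shortest possible round trip.

With 4 stops there are 4!/2 = 12 distinct round trips (a route and its reverse cost the same).
Pine-Ivy-Knoll-Easton-Maris-Pine: 23+10+29+27+24 = 113
Pine-Ivy-Knoll-Maris-Easton-Pine: 23+10+20+27+3 = 83
Pine-Ivy-Easton-Knoll-Maris-Pine: 23+20+29+20+24 = 116
Pine-Ivy-Easton-Maris-Knoll-Pine: 23+20+27+20+32 = 122
Pine-Ivy-Maris-Knoll-Easton-Pine: 23+16+20+29+3 = 91
Pine-Ivy-Maris-Easton-Knoll-Pine: 23+16+27+29+32 = 127
Pine-Knoll-Ivy-Easton-Maris-Pine: 32+10+20+27+24 = 113
Pine-Knoll-Ivy-Maris-Easton-Pine: 32+10+16+27+3 = 88
Pine-Knoll-Easton-Ivy-Maris-Pine: 32+29+20+16+24 = 121
Pine-Knoll-Maris-Ivy-Easton-Pine: 32+20+16+20+3 = 91
Pine-Easton-Ivy-Knoll-Maris-Pine: 3+20+10+20+24 = 77
Pine-Easton-Knoll-Ivy-Maris-Pine: 3+29+10+16+24 = 82
The minimum is 77.
One optimal route: Pine → Easton → Ivy → Knoll → Maris → Pine (or its reverse).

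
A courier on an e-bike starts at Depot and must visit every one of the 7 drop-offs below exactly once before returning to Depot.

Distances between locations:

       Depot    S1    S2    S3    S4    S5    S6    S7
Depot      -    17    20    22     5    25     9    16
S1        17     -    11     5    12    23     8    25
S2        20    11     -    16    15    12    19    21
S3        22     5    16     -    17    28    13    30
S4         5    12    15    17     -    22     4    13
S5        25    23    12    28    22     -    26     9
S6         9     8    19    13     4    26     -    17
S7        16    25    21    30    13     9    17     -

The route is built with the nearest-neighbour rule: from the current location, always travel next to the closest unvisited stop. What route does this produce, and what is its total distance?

Total distance 75 via the nearest-neighbour route Depot → S4 → S6 → S1 → S3 → S2 → S5 → S7 → Depot.

Depot → [S4:5 / S6:9 / S7:16 / S1:17 / S2:20 / S3:22 / S5:25] → S4 (5)
S4 → [S6:4 / S1:12 / S7:13 / S2:15 / S3:17 / S5:22] → S6 (4)
S6 → [S1:8 / S3:13 / S7:17 / S2:19 / S5:26] → S1 (8)
S1 → [S3:5 / S2:11 / S5:23 / S7:25] → S3 (5)
S3 → [S2:16 / S5:28 / S7:30] → S2 (16)
S2 → [S5:12 / S7:21] → S5 (12)
S5 → [S7:9] → S7 (9)
Return S7→Depot: 16.
Total = 5 + 4 + 8 + 5 + 16 + 12 + 9 + 16 = 75.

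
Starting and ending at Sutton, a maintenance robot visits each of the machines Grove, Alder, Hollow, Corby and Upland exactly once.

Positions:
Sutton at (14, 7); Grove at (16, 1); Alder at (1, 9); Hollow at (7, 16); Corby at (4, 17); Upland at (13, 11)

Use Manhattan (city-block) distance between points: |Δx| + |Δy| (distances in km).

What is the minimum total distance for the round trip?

Shortest round trip = 62 km.

There are 60 distinct closed tours to check (reversals are equivalent).
Sutton → Grove → Alder → Hollow → Corby → Upland → Sutton: 8+23+13+4+15+5 = 68
Sutton → Grove → Alder → Hollow → Upland → Corby → Sutton: 8+23+13+11+15+20 = 90
Sutton → Grove → Alder → Corby → Hollow → Upland → Sutton: 8+23+11+4+11+5 = 62
Sutton → Grove → Alder → Corby → Upland → Hollow → Sutton: 8+23+11+15+11+16 = 84
Sutton → Grove → Alder → Upland → Hollow → Corby → Sutton: 8+23+14+11+4+20 = 80
Sutton → Grove → Alder → Upland → Corby → Hollow → Sutton: 8+23+14+15+4+16 = 80
Sutton → Grove → Hollow → Alder → Corby → Upland → Sutton: 8+24+13+11+15+5 = 76
Sutton → Grove → Hollow → Alder → Upland → Corby → Sutton: 8+24+13+14+15+20 = 94
Sutton → Grove → Hollow → Corby → Alder → Upland → Sutton: 8+24+4+11+14+5 = 66
Sutton → Grove → Hollow → Corby → Upland → Alder → Sutton: 8+24+4+15+14+15 = 80
Sutton → Grove → Hollow → Upland → Alder → Corby → Sutton: 8+24+11+14+11+20 = 88
Sutton → Grove → Hollow → Upland → Corby → Alder → Sutton: 8+24+11+15+11+15 = 84
Sutton → Grove → Corby → Alder → Hollow → Upland → Sutton: 8+28+11+13+11+5 = 76
Sutton → Grove → Corby → Alder → Upland → Hollow → Sutton: 8+28+11+14+11+16 = 88
… (46 more)
The minimum is 62.
One optimal route: Sutton → Grove → Alder → Corby → Hollow → Upland → Sutton (or its reverse).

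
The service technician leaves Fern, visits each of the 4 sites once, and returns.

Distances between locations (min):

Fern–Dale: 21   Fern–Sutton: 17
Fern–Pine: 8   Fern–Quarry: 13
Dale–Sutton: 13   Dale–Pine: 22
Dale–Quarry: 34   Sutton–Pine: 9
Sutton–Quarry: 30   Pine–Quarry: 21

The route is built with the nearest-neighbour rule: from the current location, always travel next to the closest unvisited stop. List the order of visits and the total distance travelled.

Nearest-neighbour total = 77 min; route Fern → Pine → Sutton → Dale → Quarry → Fern.

At Fern the remaining stops are Pine 8, Quarry 13, Sutton 17, Dale 21; go to Pine.
At Pine the remaining stops are Sutton 9, Quarry 21, Dale 22; go to Sutton.
At Sutton the remaining stops are Dale 13, Quarry 30; go to Dale.
At Dale the remaining stops are Quarry 34; go to Quarry.
Return Quarry→Fern: 13.
Total = 8 + 9 + 13 + 34 + 13 = 77.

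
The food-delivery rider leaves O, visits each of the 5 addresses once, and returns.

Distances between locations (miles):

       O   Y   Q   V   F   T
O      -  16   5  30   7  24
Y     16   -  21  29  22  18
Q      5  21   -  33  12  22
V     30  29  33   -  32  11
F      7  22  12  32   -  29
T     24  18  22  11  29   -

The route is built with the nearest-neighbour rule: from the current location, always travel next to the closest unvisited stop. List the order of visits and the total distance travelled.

98 miles along O → Q → F → Y → T → V → O.

From O: distances to unvisited — Q=5, F=7, Y=16, T=24, V=30. Nearest is Q (5).
From Q: distances to unvisited — F=12, Y=21, T=22, V=33. Nearest is F (12).
From F: distances to unvisited — Y=22, T=29, V=32. Nearest is Y (22).
From Y: distances to unvisited — T=18, V=29. Nearest is T (18).
From T: distances to unvisited — V=11. Nearest is V (11).
Return V→O: 30.
Total = 5 + 12 + 22 + 18 + 11 + 30 = 98.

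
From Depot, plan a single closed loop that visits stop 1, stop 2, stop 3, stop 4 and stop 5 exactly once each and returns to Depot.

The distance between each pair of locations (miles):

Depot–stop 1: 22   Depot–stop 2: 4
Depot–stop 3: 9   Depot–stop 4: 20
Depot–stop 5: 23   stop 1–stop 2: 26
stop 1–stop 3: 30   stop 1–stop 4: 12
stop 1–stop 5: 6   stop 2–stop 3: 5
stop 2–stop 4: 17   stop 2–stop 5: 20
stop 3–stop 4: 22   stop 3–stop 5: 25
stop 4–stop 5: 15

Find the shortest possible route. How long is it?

Shortest round trip = 72 miles.

Depot → stop 1 → stop 2 → stop 3 → stop 4 → stop 5 → Depot: 22+26+5+22+15+23 = 113
Depot → stop 1 → stop 2 → stop 3 → stop 5 → stop 4 → Depot: 22+26+5+25+15+20 = 113
Depot → stop 1 → stop 2 → stop 4 → stop 3 → stop 5 → Depot: 22+26+17+22+25+23 = 135
Depot → stop 1 → stop 2 → stop 4 → stop 5 → stop 3 → Depot: 22+26+17+15+25+9 = 114
Depot → stop 1 → stop 2 → stop 5 → stop 3 → stop 4 → Depot: 22+26+20+25+22+20 = 135
Depot → stop 1 → stop 2 → stop 5 → stop 4 → stop 3 → Depot: 22+26+20+15+22+9 = 114
Depot → stop 1 → stop 3 → stop 2 → stop 4 → stop 5 → Depot: 22+30+5+17+15+23 = 112
Depot → stop 1 → stop 3 → stop 2 → stop 5 → stop 4 → Depot: 22+30+5+20+15+20 = 112
Depot → stop 1 → stop 3 → stop 4 → stop 2 → stop 5 → Depot: 22+30+22+17+20+23 = 134
Depot → stop 1 → stop 3 → stop 4 → stop 5 → stop 2 → Depot: 22+30+22+15+20+4 = 113
Depot → stop 1 → stop 3 → stop 5 → stop 2 → stop 4 → Depot: 22+30+25+20+17+20 = 134
Depot → stop 1 → stop 3 → stop 5 → stop 4 → stop 2 → Depot: 22+30+25+15+17+4 = 113
Depot → stop 1 → stop 4 → stop 2 → stop 3 → stop 5 → Depot: 22+12+17+5+25+23 = 104
Depot → stop 1 → stop 4 → stop 2 → stop 5 → stop 3 → Depot: 22+12+17+20+25+9 = 105
… (46 more)
Depot → stop 2 → stop 3 → stop 4 → stop 1 → stop 5 → Depot: 4+5+22+12+6+23 = 72  ← best
The minimum is 72.
One optimal route: Depot → stop 2 → stop 3 → stop 4 → stop 1 → stop 5 → Depot (or its reverse).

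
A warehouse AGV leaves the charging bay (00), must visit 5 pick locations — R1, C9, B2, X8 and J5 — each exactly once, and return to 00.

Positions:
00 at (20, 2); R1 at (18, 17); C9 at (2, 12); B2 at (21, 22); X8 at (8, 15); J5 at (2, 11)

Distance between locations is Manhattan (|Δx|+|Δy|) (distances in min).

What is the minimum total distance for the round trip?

There are 60 distinct closed tours to check (reversals are equivalent).
00→R1→C9→B2→X8→J5→00: 17+21+29+20+10+27 = 124
00→R1→C9→B2→J5→X8→00: 17+21+29+30+10+25 = 132
00→R1→C9→X8→B2→J5→00: 17+21+9+20+30+27 = 124
00→R1→C9→X8→J5→B2→00: 17+21+9+10+30+21 = 108
00→R1→C9→J5→B2→X8→00: 17+21+1+30+20+25 = 114
00→R1→C9→J5→X8→B2→00: 17+21+1+10+20+21 = 90
00→R1→B2→C9→X8→J5→00: 17+8+29+9+10+27 = 100
00→R1→B2→C9→J5→X8→00: 17+8+29+1+10+25 = 90
00→R1→B2→X8→C9→J5→00: 17+8+20+9+1+27 = 82
00→R1→B2→X8→J5→C9→00: 17+8+20+10+1+28 = 84
00→R1→B2→J5→C9→X8→00: 17+8+30+1+9+25 = 90
00→R1→B2→J5→X8→C9→00: 17+8+30+10+9+28 = 102
00→R1→X8→C9→B2→J5→00: 17+12+9+29+30+27 = 124
00→R1→X8→C9→J5→B2→00: 17+12+9+1+30+21 = 90
… (46 more)
00→B2→R1→X8→C9→J5→00: 21+8+12+9+1+27 = 78  ← best
The minimum is 78.
One optimal route: 00 → B2 → R1 → X8 → C9 → J5 → 00 (or its reverse).

78 min — the shortest possible round trip.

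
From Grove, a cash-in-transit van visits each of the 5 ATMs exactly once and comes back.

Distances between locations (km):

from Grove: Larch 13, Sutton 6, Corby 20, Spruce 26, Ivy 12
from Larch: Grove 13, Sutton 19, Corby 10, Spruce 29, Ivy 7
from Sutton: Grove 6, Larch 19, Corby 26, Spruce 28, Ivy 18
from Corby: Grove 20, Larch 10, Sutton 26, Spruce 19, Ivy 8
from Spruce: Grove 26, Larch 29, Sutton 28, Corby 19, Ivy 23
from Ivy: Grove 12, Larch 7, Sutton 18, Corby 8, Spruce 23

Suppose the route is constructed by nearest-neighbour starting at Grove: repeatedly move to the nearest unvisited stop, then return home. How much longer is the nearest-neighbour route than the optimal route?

From Grove: Sutton=6, Ivy=12, Larch=13, Corby=20, Spruce=26 → choose Sutton (6).
From Sutton: Ivy=18, Larch=19, Corby=26, Spruce=28 → choose Ivy (18).
From Ivy: Larch=7, Corby=8, Spruce=23 → choose Larch (7).
From Larch: Corby=10, Spruce=29 → choose Corby (10).
From Corby: Spruce=19 → choose Spruce (19).
NN route Grove → Sutton → Ivy → Larch → Corby → Spruce → Grove costs 86.
Optimal: Grove → Larch → Ivy → Corby → Spruce → Sutton → Grove costs 81 (by enumerating all 60 distinct tours).
Excess = 86 − 81 = 5.

5 km longer than the optimal tour.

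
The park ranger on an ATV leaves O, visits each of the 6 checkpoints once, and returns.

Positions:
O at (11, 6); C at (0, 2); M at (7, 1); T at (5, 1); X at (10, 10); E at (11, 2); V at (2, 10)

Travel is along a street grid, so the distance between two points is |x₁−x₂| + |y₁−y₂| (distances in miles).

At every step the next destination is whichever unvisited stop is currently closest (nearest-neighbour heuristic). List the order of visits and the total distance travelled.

Total distance 40 miles via the nearest-neighbour route O → E → M → T → C → V → X → O.

From O: distances to unvisited — E=4, X=5, M=9, T=11, V=13, C=15. Nearest is E (4).
From E: distances to unvisited — M=5, T=7, X=9, C=11, V=17. Nearest is M (5).
From M: distances to unvisited — T=2, C=8, X=12, V=14. Nearest is T (2).
From T: distances to unvisited — C=6, V=12, X=14. Nearest is C (6).
From C: distances to unvisited — V=10, X=18. Nearest is V (10).
From V: distances to unvisited — X=8. Nearest is X (8).
Return X→O: 5.
Total = 4 + 5 + 2 + 6 + 10 + 8 + 5 = 40.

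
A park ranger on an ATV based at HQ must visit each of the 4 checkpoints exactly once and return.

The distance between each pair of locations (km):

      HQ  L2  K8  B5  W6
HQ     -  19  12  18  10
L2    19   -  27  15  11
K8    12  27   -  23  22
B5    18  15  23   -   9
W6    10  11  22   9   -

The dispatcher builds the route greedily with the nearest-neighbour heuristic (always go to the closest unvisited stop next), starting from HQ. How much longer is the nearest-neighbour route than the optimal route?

From HQ: W6=10, K8=12, B5=18, L2=19 → choose W6 (10).
From W6: B5=9, L2=11, K8=22 → choose B5 (9).
From B5: L2=15, K8=23 → choose L2 (15).
From L2: K8=27 → choose K8 (27).
NN route HQ → W6 → B5 → L2 → K8 → HQ costs 73.
Optimal: HQ → K8 → B5 → L2 → W6 → HQ costs 71 (by enumerating all 12 distinct tours).
Excess = 73 − 71 = 2.

Excess over optimum: 2 km.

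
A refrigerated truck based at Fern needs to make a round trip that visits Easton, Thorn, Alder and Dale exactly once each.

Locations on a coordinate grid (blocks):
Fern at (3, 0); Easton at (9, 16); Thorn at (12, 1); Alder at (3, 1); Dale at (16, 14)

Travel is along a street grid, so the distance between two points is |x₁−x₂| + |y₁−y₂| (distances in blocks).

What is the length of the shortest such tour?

With 4 stops there are 4!/2 = 12 distinct round trips (a route and its reverse cost the same).
Fern-Easton-Thorn-Alder-Dale-Fern: 22+18+9+26+27 = 102
Fern-Easton-Thorn-Dale-Alder-Fern: 22+18+17+26+1 = 84
Fern-Easton-Alder-Thorn-Dale-Fern: 22+21+9+17+27 = 96
Fern-Easton-Alder-Dale-Thorn-Fern: 22+21+26+17+10 = 96
Fern-Easton-Dale-Thorn-Alder-Fern: 22+9+17+9+1 = 58
Fern-Easton-Dale-Alder-Thorn-Fern: 22+9+26+9+10 = 76
Fern-Thorn-Easton-Alder-Dale-Fern: 10+18+21+26+27 = 102
Fern-Thorn-Easton-Dale-Alder-Fern: 10+18+9+26+1 = 64
Fern-Thorn-Alder-Easton-Dale-Fern: 10+9+21+9+27 = 76
Fern-Thorn-Dale-Easton-Alder-Fern: 10+17+9+21+1 = 58
Fern-Alder-Easton-Thorn-Dale-Fern: 1+21+18+17+27 = 84
Fern-Alder-Thorn-Easton-Dale-Fern: 1+9+18+9+27 = 64
The minimum is 58.
One optimal route: Fern → Easton → Dale → Thorn → Alder → Fern (or its reverse).

Minimum total distance: 58 blocks.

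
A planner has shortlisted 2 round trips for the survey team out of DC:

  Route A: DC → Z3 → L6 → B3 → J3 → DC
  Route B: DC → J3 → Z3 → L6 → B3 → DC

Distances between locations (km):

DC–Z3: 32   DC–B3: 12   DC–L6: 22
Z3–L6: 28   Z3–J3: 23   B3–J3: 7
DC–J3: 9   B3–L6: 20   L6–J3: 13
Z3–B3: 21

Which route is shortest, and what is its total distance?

Route A: 32 + 28 + 20 + 7 + 9 = 96
Route B: 9 + 23 + 28 + 20 + 12 = 92

Shortest is Route B, total 92 km.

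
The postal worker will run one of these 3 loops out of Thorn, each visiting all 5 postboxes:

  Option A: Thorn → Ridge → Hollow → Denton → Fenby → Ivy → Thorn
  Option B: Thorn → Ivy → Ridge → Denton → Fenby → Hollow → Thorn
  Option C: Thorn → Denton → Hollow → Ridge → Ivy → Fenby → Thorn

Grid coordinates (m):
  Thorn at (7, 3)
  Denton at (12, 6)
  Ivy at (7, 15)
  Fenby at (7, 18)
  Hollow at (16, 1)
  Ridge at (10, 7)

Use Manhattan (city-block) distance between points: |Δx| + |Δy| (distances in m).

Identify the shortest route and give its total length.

58 m — Option C is the shortest.

Option A: 7 + 12 + 9 + 17 + 3 + 12 = 60
Option B: 12 + 11 + 3 + 17 + 26 + 11 = 80
Option C: 8 + 9 + 12 + 11 + 3 + 15 = 58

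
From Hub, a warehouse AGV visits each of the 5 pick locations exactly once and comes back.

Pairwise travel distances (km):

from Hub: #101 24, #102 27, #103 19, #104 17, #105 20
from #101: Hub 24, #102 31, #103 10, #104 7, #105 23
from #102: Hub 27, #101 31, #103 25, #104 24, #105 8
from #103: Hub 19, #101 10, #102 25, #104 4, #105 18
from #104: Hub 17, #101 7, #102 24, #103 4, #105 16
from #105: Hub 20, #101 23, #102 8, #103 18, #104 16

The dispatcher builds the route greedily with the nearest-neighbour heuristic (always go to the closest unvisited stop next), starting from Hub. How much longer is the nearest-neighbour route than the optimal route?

From Hub: #104=17, #103=19, #105=20, #101=24, #102=27 → choose #104 (17).
From #104: #103=4, #101=7, #105=16, #102=24 → choose #103 (4).
From #103: #101=10, #105=18, #102=25 → choose #101 (10).
From #101: #105=23, #102=31 → choose #105 (23).
From #105: #102=8 → choose #102 (8).
NN route Hub → #104 → #103 → #101 → #105 → #102 → Hub costs 89.
Optimal: Hub → #102 → #105 → #103 → #101 → #104 → Hub costs 87 (by enumerating all 60 distinct tours).
Excess = 89 − 87 = 2.

2 km longer than the optimal tour.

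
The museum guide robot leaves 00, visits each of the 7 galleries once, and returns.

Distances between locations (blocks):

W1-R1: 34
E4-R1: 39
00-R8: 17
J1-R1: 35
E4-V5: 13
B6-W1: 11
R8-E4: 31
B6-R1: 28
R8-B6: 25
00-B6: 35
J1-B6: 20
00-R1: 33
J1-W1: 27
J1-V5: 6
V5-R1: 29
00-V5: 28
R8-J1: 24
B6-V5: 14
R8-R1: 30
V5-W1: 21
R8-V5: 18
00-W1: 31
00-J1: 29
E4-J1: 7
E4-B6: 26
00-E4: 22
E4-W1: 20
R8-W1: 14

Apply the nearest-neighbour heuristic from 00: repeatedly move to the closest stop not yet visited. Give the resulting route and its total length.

At 00 the remaining stops are R8 17, E4 22, V5 28, J1 29, W1 31, R1 33, B6 35; go to R8.
At R8 the remaining stops are W1 14, V5 18, J1 24, B6 25, R1 30, E4 31; go to W1.
At W1 the remaining stops are B6 11, E4 20, V5 21, J1 27, R1 34; go to B6.
At B6 the remaining stops are V5 14, J1 20, E4 26, R1 28; go to V5.
At V5 the remaining stops are J1 6, E4 13, R1 29; go to J1.
At J1 the remaining stops are E4 7, R1 35; go to E4.
At E4 the remaining stops are R1 39; go to R1.
Return R1→00: 33.
Total = 17 + 14 + 11 + 14 + 6 + 7 + 39 + 33 = 141.

Nearest-neighbour total = 141 blocks; route 00 → R8 → W1 → B6 → V5 → J1 → E4 → R1 → 00.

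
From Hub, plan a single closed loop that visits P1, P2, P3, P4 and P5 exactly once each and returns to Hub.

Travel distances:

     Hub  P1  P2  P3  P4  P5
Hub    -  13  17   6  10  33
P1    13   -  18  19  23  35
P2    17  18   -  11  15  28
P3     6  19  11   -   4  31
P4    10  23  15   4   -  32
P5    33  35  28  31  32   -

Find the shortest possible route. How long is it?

Hub - P1 - P2 - P3 - P4 - P5 - Hub: 13+18+11+4+32+33 = 111
Hub - P1 - P2 - P3 - P5 - P4 - Hub: 13+18+11+31+32+10 = 115
Hub - P1 - P2 - P4 - P3 - P5 - Hub: 13+18+15+4+31+33 = 114
Hub - P1 - P2 - P4 - P5 - P3 - Hub: 13+18+15+32+31+6 = 115
Hub - P1 - P2 - P5 - P3 - P4 - Hub: 13+18+28+31+4+10 = 104
Hub - P1 - P2 - P5 - P4 - P3 - Hub: 13+18+28+32+4+6 = 101
Hub - P1 - P3 - P2 - P4 - P5 - Hub: 13+19+11+15+32+33 = 123
Hub - P1 - P3 - P2 - P5 - P4 - Hub: 13+19+11+28+32+10 = 113
Hub - P1 - P3 - P4 - P2 - P5 - Hub: 13+19+4+15+28+33 = 112
Hub - P1 - P3 - P4 - P5 - P2 - Hub: 13+19+4+32+28+17 = 113
Hub - P1 - P3 - P5 - P2 - P4 - Hub: 13+19+31+28+15+10 = 116
Hub - P1 - P3 - P5 - P4 - P2 - Hub: 13+19+31+32+15+17 = 127
Hub - P1 - P4 - P2 - P3 - P5 - Hub: 13+23+15+11+31+33 = 126
Hub - P1 - P4 - P2 - P5 - P3 - Hub: 13+23+15+28+31+6 = 116
… (46 more)
The minimum is 101.
One optimal route: Hub → P1 → P2 → P5 → P4 → P3 → Hub (or its reverse).

Minimum total distance: 101.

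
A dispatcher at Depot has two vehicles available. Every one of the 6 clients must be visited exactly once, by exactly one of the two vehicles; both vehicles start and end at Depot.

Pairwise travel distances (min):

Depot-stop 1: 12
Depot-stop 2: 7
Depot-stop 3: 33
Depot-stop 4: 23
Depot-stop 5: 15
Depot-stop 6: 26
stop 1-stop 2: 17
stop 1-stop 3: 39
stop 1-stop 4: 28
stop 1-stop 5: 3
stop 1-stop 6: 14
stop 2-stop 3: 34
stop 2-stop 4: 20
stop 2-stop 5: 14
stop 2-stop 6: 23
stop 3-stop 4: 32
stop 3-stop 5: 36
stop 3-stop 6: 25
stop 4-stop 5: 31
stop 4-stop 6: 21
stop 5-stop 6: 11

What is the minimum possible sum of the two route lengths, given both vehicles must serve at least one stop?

Try each way of splitting the stops between the two vehicles (each non-empty) and, for each split, find the best tour for each vehicle:
  {stop 1} + {stop 2, stop 3, stop 4, stop 5, stop 6}: 24 + 110 = 134
  {stop 2} + {stop 1, stop 3, stop 4, stop 5, stop 6}: 14 + 106 = 120
  {stop 1, stop 2} + {stop 3, stop 4, stop 5, stop 6}: 36 + 106 = 142
  {stop 3} + {stop 1, stop 2, stop 4, stop 5, stop 6}: 66 + 74 = 140
  {stop 1, stop 3} + {stop 2, stop 4, stop 5, stop 6}: 84 + 74 = 158
  {stop 2, stop 3} + {stop 1, stop 4, stop 5, stop 6}: 74 + 70 = 144
  … (31 splits in total)
Best: vehicle 1 Depot → stop 2 → Depot = 14; vehicle 2 Depot → stop 1 → stop 5 → stop 6 → stop 3 → stop 4 → Depot = 106; combined 120.

120 min — the smallest possible combined total.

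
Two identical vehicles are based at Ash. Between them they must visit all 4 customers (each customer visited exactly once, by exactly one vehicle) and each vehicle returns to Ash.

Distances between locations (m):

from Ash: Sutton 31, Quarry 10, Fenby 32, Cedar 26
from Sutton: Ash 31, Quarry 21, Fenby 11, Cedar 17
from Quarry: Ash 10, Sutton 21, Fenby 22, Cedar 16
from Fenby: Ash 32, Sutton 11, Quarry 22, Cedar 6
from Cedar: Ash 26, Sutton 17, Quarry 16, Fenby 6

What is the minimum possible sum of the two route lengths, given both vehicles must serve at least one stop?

There are 2^3 − 1 = 7 ways to divide the 4 stops into two non-empty groups. For each, the best each vehicle can do is its own shortest tour through its group:
  {Sutton} + {Quarry, Fenby, Cedar}: 62 + 64 = 126
  {Quarry} + {Sutton, Fenby, Cedar}: 20 + 74 = 94
  {Sutton, Quarry} + {Fenby, Cedar}: 62 + 64 = 126
  {Fenby} + {Sutton, Quarry, Cedar}: 64 + 74 = 138
  {Sutton, Fenby} + {Quarry, Cedar}: 74 + 52 = 126
  {Quarry, Fenby} + {Sutton, Cedar}: 64 + 74 = 138
  … (7 splits in total)
Best: vehicle 1 Ash → Quarry → Ash = 20; vehicle 2 Ash → Sutton → Fenby → Cedar → Ash = 74; combined 94.

Minimum combined distance: 94 m.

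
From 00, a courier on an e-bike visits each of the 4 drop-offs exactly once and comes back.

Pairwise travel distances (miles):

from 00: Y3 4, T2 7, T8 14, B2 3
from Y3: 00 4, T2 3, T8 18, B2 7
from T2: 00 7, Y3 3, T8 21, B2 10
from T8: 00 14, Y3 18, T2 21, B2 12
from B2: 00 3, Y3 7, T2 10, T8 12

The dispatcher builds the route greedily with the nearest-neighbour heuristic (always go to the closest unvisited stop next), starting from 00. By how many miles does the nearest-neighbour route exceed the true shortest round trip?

From 00: B2=3, Y3=4, T2=7, T8=14 → choose B2 (3).
From B2: Y3=7, T2=10, T8=12 → choose Y3 (7).
From Y3: T2=3, T8=18 → choose T2 (3).
From T2: T8=21 → choose T8 (21).
NN route 00 → B2 → Y3 → T2 → T8 → 00 costs 48.
Optimal: 00 → Y3 → T2 → T8 → B2 → 00 costs 43 (by enumerating all 12 distinct tours).
Excess = 48 − 43 = 5.

The nearest-neighbour route is 5 miles longer than optimal.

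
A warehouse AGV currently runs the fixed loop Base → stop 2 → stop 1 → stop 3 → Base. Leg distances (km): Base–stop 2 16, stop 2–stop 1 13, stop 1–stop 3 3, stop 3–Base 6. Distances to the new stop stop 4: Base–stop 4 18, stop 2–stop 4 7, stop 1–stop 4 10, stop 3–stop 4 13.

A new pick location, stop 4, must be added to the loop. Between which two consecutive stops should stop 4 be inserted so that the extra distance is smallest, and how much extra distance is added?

Insertion cost between consecutive stops i–j is d(i,stop 4) + d(stop 4,j) − d(i,j):
  between Base and stop 2: 18 + 7 − 16 = 9
  between stop 2 and stop 1: 7 + 10 − 13 = 4
  between stop 1 and stop 3: 10 + 13 − 3 = 20
  between stop 3 and Base: 13 + 18 − 6 = 25
Cheapest insertion is between stop 2 and stop 1, adding 4.
New total = 38 + 4 = 42.

Adding 4 km by placing stop 4 on the stop 2–stop 1 leg.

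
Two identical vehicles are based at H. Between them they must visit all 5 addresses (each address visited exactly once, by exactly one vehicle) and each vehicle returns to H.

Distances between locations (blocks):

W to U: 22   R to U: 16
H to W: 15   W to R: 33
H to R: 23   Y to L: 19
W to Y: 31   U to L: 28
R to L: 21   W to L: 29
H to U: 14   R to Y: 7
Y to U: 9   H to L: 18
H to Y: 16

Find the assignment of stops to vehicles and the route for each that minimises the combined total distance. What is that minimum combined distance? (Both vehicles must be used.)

99 blocks — the smallest possible combined total.

Try each way of splitting the stops between the two vehicles (each non-empty) and, for each split, find the best tour for each vehicle:
  {W} + {R, Y, U, L}: 30 + 69 = 99
  {R} + {W, Y, U, L}: 46 + 83 = 129
  {W, R} + {Y, U, L}: 71 + 60 = 131
  {Y} + {W, R, U, L}: 32 + 92 = 124
  {W, Y} + {R, U, L}: 62 + 69 = 131
  {R, Y} + {W, U, L}: 46 + 83 = 129
  … (15 splits in total)
Best: vehicle 1 H → W → H = 30; vehicle 2 H → U → Y → R → L → H = 69; combined 99.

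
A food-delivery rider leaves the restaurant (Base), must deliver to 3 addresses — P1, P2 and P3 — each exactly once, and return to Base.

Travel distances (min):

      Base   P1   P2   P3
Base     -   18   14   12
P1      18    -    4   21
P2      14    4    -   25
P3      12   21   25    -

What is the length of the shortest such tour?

51 min — the shortest possible round trip.

With 3 stops there are 3!/2 = 3 distinct round trips (a route and its reverse cost the same).
Base-P1-P2-P3-Base: 18+4+25+12 = 59
Base-P1-P3-P2-Base: 18+21+25+14 = 78
Base-P2-P1-P3-Base: 14+4+21+12 = 51
The minimum is 51.
One optimal route: Base → P2 → P1 → P3 → Base (or its reverse).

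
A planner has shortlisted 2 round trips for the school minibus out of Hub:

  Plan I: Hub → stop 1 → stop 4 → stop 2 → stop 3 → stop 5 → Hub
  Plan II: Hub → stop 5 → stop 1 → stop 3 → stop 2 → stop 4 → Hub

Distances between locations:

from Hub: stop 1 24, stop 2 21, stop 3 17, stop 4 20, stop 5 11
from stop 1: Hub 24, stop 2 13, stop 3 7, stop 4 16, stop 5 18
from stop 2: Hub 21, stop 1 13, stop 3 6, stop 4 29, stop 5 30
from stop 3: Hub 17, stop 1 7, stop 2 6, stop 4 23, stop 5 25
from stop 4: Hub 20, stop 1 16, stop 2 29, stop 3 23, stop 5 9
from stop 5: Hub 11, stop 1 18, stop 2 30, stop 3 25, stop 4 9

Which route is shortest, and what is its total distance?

Shortest is Plan II, total 91.

Plan I: 24 + 16 + 29 + 6 + 25 + 11 = 111
Plan II: 11 + 18 + 7 + 6 + 29 + 20 = 91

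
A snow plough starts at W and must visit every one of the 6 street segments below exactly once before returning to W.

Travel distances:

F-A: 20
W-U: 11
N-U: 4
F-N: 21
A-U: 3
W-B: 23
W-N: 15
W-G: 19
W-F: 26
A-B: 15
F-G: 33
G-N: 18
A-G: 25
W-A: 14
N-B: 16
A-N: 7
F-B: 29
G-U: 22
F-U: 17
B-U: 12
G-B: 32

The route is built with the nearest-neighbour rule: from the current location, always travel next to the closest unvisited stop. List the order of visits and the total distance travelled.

118 along W → U → A → N → B → F → G → W.

From W: distances to unvisited — U=11, A=14, N=15, G=19, B=23, F=26. Nearest is U (11).
From U: distances to unvisited — A=3, N=4, B=12, F=17, G=22. Nearest is A (3).
From A: distances to unvisited — N=7, B=15, F=20, G=25. Nearest is N (7).
From N: distances to unvisited — B=16, G=18, F=21. Nearest is B (16).
From B: distances to unvisited — F=29, G=32. Nearest is F (29).
From F: distances to unvisited — G=33. Nearest is G (33).
Return G→W: 19.
Total = 11 + 3 + 7 + 16 + 29 + 33 + 19 = 118.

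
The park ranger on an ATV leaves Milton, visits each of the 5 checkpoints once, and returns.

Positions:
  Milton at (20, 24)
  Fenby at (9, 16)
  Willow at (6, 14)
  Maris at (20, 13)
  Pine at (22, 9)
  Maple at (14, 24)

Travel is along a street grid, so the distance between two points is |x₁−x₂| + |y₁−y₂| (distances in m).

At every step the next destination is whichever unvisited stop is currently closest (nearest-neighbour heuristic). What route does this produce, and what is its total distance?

Milton → [Maple:6 / Maris:11 / Pine:17 / Fenby:19 / Willow:24] → Maple (6)
Maple → [Fenby:13 / Maris:17 / Willow:18 / Pine:23] → Fenby (13)
Fenby → [Willow:5 / Maris:14 / Pine:20] → Willow (5)
Willow → [Maris:15 / Pine:21] → Maris (15)
Maris → [Pine:6] → Pine (6)
Return Pine→Milton: 17.
Total = 6 + 13 + 5 + 15 + 6 + 17 = 62.

Total distance 62 m via the nearest-neighbour route Milton → Maple → Fenby → Willow → Maris → Pine → Milton.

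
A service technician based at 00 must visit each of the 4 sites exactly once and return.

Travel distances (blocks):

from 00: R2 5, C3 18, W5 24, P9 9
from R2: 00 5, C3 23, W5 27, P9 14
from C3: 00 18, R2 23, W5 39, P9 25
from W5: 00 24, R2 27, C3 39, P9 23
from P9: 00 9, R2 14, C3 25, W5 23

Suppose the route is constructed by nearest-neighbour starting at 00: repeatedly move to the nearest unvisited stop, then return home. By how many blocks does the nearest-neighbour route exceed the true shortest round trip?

00: R2=5, P9=9, C3=18, W5=24 ⇒ R2
R2: P9=14, C3=23, W5=27 ⇒ P9
P9: W5=23, C3=25 ⇒ W5
W5: C3=39 ⇒ C3
NN route 00 → R2 → P9 → W5 → C3 → 00 costs 99.
Optimal: 00 → R2 → W5 → P9 → C3 → 00 costs 98 (by enumerating all 12 distinct tours).
Excess = 99 − 98 = 1.

Excess over optimum: 1 blocks.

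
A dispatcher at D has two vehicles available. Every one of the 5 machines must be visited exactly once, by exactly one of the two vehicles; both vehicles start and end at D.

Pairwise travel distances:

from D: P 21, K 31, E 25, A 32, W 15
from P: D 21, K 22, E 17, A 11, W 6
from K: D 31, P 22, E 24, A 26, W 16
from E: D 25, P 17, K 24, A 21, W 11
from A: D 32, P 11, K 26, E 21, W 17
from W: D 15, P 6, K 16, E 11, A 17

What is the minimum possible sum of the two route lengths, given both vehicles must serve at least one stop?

Minimum combined distance: 137.

There are 2^4 − 1 = 15 ways to divide the 5 stops into two non-empty groups. For each, the best each vehicle can do is its own shortest tour through its group:
  {P} + {K, E, A, W}: 42 + 103 = 145
  {K} + {P, E, A, W}: 62 + 78 = 140
  {P, K} + {E, A, W}: 74 + 78 = 152
  {E} + {P, K, A, W}: 50 + 89 = 139
  {P, E} + {K, A, W}: 63 + 89 = 152
  {K, E} + {P, A, W}: 80 + 64 = 144
  … (15 splits in total)
  {P, K, E, A} + {W}: 107 + 30 = 137  ← best
Best: vehicle 1 D → P → A → K → E → D = 107; vehicle 2 D → W → D = 30; combined 137.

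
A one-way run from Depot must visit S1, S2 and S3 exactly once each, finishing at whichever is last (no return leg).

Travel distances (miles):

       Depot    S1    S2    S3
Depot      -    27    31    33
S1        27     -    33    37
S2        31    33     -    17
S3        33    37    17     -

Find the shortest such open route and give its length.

Minimum one-way distance = 77 miles.

There are 3! = 6 possible orderings.
Depot → S1 → S2 → S3: 27+33+17 = 77
Depot → S1 → S3 → S2: 27+37+17 = 81
Depot → S2 → S1 → S3: 31+33+37 = 101
Depot → S2 → S3 → S1: 31+17+37 = 85
Depot → S3 → S1 → S2: 33+37+33 = 103
Depot → S3 → S2 → S1: 33+17+33 = 83
The minimum is 77.
One shortest path: Depot → S1 → S2 → S3.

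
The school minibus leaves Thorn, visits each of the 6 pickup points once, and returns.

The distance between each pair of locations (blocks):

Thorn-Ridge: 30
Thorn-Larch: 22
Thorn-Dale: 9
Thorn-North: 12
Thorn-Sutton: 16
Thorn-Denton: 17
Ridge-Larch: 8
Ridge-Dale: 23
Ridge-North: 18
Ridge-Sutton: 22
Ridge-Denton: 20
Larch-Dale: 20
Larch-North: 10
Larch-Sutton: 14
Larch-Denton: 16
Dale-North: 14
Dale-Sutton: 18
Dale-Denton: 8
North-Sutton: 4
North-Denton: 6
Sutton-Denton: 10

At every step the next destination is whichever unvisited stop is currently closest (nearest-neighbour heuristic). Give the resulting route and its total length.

From Thorn: distances to unvisited — Dale=9, North=12, Sutton=16, Denton=17, Larch=22, Ridge=30. Nearest is Dale (9).
From Dale: distances to unvisited — Denton=8, North=14, Sutton=18, Larch=20, Ridge=23. Nearest is Denton (8).
From Denton: distances to unvisited — North=6, Sutton=10, Larch=16, Ridge=20. Nearest is North (6).
From North: distances to unvisited — Sutton=4, Larch=10, Ridge=18. Nearest is Sutton (4).
From Sutton: distances to unvisited — Larch=14, Ridge=22. Nearest is Larch (14).
From Larch: distances to unvisited — Ridge=8. Nearest is Ridge (8).
Return Ridge→Thorn: 30.
Total = 9 + 8 + 6 + 4 + 14 + 8 + 30 = 79.

Nearest-neighbour total = 79 blocks; route Thorn → Dale → Denton → North → Sutton → Larch → Ridge → Thorn.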